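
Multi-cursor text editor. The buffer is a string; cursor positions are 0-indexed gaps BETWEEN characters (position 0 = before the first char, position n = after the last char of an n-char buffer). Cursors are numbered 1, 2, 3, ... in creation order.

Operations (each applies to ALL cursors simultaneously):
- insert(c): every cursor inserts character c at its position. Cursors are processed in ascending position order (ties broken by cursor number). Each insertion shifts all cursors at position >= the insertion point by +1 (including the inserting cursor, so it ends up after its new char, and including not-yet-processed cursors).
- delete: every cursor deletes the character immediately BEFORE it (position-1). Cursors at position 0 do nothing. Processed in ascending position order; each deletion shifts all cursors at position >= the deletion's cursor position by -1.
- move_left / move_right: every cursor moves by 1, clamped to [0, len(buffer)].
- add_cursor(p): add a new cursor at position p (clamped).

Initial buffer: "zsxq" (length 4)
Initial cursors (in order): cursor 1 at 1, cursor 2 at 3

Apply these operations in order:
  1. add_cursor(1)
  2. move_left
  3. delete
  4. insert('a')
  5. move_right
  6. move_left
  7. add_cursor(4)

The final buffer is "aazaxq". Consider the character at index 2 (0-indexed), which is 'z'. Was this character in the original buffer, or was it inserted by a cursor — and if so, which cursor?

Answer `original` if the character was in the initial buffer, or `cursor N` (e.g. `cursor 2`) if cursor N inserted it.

After op 1 (add_cursor(1)): buffer="zsxq" (len 4), cursors c1@1 c3@1 c2@3, authorship ....
After op 2 (move_left): buffer="zsxq" (len 4), cursors c1@0 c3@0 c2@2, authorship ....
After op 3 (delete): buffer="zxq" (len 3), cursors c1@0 c3@0 c2@1, authorship ...
After op 4 (insert('a')): buffer="aazaxq" (len 6), cursors c1@2 c3@2 c2@4, authorship 13.2..
After op 5 (move_right): buffer="aazaxq" (len 6), cursors c1@3 c3@3 c2@5, authorship 13.2..
After op 6 (move_left): buffer="aazaxq" (len 6), cursors c1@2 c3@2 c2@4, authorship 13.2..
After op 7 (add_cursor(4)): buffer="aazaxq" (len 6), cursors c1@2 c3@2 c2@4 c4@4, authorship 13.2..
Authorship (.=original, N=cursor N): 1 3 . 2 . .
Index 2: author = original

Answer: original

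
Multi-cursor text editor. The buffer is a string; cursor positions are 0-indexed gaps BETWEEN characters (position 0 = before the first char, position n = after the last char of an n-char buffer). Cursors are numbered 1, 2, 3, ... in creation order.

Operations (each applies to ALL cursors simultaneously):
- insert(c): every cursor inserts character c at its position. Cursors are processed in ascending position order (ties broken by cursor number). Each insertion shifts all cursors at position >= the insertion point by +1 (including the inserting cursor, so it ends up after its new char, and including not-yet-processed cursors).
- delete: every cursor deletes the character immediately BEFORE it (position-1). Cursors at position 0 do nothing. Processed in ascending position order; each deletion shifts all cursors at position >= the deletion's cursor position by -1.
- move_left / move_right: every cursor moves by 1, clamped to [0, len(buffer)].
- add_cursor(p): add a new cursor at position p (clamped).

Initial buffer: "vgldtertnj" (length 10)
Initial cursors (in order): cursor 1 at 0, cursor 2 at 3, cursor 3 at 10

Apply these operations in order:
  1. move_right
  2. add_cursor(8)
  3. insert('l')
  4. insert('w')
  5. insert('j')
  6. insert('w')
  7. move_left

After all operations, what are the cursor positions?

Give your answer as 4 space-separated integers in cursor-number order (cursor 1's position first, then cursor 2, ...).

After op 1 (move_right): buffer="vgldtertnj" (len 10), cursors c1@1 c2@4 c3@10, authorship ..........
After op 2 (add_cursor(8)): buffer="vgldtertnj" (len 10), cursors c1@1 c2@4 c4@8 c3@10, authorship ..........
After op 3 (insert('l')): buffer="vlgldltertlnjl" (len 14), cursors c1@2 c2@6 c4@11 c3@14, authorship .1...2....4..3
After op 4 (insert('w')): buffer="vlwgldlwtertlwnjlw" (len 18), cursors c1@3 c2@8 c4@14 c3@18, authorship .11...22....44..33
After op 5 (insert('j')): buffer="vlwjgldlwjtertlwjnjlwj" (len 22), cursors c1@4 c2@10 c4@17 c3@22, authorship .111...222....444..333
After op 6 (insert('w')): buffer="vlwjwgldlwjwtertlwjwnjlwjw" (len 26), cursors c1@5 c2@12 c4@20 c3@26, authorship .1111...2222....4444..3333
After op 7 (move_left): buffer="vlwjwgldlwjwtertlwjwnjlwjw" (len 26), cursors c1@4 c2@11 c4@19 c3@25, authorship .1111...2222....4444..3333

Answer: 4 11 25 19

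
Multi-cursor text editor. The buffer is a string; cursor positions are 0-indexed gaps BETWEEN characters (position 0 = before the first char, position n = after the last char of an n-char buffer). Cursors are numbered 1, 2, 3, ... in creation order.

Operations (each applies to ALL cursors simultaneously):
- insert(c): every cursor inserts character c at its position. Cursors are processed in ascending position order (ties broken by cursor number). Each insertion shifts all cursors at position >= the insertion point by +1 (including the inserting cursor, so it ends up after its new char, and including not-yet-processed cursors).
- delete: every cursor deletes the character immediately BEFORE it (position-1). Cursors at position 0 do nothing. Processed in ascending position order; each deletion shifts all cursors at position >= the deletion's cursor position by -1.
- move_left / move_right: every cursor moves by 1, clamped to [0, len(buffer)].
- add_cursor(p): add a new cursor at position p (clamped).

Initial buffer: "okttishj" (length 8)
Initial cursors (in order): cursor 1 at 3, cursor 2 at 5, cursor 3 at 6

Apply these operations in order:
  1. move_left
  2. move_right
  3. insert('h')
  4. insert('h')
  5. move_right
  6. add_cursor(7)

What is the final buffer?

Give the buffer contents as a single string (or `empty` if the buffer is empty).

Answer: okthhtihhshhhj

Derivation:
After op 1 (move_left): buffer="okttishj" (len 8), cursors c1@2 c2@4 c3@5, authorship ........
After op 2 (move_right): buffer="okttishj" (len 8), cursors c1@3 c2@5 c3@6, authorship ........
After op 3 (insert('h')): buffer="okthtihshhj" (len 11), cursors c1@4 c2@7 c3@9, authorship ...1..2.3..
After op 4 (insert('h')): buffer="okthhtihhshhhj" (len 14), cursors c1@5 c2@9 c3@12, authorship ...11..22.33..
After op 5 (move_right): buffer="okthhtihhshhhj" (len 14), cursors c1@6 c2@10 c3@13, authorship ...11..22.33..
After op 6 (add_cursor(7)): buffer="okthhtihhshhhj" (len 14), cursors c1@6 c4@7 c2@10 c3@13, authorship ...11..22.33..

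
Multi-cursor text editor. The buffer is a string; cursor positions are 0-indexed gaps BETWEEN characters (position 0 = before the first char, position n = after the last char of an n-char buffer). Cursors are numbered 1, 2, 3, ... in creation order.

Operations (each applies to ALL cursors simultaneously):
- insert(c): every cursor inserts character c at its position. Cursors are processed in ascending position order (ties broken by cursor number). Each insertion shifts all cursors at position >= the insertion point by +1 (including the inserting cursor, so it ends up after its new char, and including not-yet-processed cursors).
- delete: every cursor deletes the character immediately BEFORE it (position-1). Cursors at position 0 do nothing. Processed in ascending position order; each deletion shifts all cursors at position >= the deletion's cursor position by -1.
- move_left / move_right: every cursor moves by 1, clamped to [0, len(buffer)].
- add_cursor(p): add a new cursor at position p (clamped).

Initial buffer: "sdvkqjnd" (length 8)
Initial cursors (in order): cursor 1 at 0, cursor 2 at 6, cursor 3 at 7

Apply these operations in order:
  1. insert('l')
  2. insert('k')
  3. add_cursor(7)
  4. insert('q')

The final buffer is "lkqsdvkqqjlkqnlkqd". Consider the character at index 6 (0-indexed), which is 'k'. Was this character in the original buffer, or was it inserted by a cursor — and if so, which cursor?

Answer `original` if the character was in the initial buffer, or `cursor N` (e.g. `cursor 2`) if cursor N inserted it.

Answer: original

Derivation:
After op 1 (insert('l')): buffer="lsdvkqjlnld" (len 11), cursors c1@1 c2@8 c3@10, authorship 1......2.3.
After op 2 (insert('k')): buffer="lksdvkqjlknlkd" (len 14), cursors c1@2 c2@10 c3@13, authorship 11......22.33.
After op 3 (add_cursor(7)): buffer="lksdvkqjlknlkd" (len 14), cursors c1@2 c4@7 c2@10 c3@13, authorship 11......22.33.
After op 4 (insert('q')): buffer="lkqsdvkqqjlkqnlkqd" (len 18), cursors c1@3 c4@9 c2@13 c3@17, authorship 111.....4.222.333.
Authorship (.=original, N=cursor N): 1 1 1 . . . . . 4 . 2 2 2 . 3 3 3 .
Index 6: author = original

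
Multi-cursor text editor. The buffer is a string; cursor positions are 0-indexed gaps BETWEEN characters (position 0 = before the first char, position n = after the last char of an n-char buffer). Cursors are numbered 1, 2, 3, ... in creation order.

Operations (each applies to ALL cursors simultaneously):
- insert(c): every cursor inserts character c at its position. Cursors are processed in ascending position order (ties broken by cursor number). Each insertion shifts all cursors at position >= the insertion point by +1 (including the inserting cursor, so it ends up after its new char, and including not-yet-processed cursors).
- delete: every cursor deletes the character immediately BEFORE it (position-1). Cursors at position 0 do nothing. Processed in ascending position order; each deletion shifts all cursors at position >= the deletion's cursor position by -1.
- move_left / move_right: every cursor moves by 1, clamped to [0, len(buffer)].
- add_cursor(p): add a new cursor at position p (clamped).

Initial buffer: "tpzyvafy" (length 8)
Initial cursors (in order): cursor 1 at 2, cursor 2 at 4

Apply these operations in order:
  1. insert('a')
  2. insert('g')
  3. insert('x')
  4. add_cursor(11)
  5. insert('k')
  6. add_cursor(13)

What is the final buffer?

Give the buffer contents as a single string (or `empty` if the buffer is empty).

After op 1 (insert('a')): buffer="tpazyavafy" (len 10), cursors c1@3 c2@6, authorship ..1..2....
After op 2 (insert('g')): buffer="tpagzyagvafy" (len 12), cursors c1@4 c2@8, authorship ..11..22....
After op 3 (insert('x')): buffer="tpagxzyagxvafy" (len 14), cursors c1@5 c2@10, authorship ..111..222....
After op 4 (add_cursor(11)): buffer="tpagxzyagxvafy" (len 14), cursors c1@5 c2@10 c3@11, authorship ..111..222....
After op 5 (insert('k')): buffer="tpagxkzyagxkvkafy" (len 17), cursors c1@6 c2@12 c3@14, authorship ..1111..2222.3...
After op 6 (add_cursor(13)): buffer="tpagxkzyagxkvkafy" (len 17), cursors c1@6 c2@12 c4@13 c3@14, authorship ..1111..2222.3...

Answer: tpagxkzyagxkvkafy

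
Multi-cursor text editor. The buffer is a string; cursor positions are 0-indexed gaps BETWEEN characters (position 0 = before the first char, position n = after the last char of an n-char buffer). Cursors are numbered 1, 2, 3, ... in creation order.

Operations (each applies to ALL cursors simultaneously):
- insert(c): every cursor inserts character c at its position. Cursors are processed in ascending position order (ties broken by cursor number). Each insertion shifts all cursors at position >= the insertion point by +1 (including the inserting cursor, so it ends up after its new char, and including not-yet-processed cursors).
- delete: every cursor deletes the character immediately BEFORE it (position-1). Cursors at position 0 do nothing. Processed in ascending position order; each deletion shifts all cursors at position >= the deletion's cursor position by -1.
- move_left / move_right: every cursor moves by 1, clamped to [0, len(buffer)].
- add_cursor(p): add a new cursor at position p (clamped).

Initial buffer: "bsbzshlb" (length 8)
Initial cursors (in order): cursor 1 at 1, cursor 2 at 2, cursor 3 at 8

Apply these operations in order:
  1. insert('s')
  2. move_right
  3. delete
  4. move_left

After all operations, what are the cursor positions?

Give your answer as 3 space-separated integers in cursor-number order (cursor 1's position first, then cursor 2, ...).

After op 1 (insert('s')): buffer="bsssbzshlbs" (len 11), cursors c1@2 c2@4 c3@11, authorship .1.2......3
After op 2 (move_right): buffer="bsssbzshlbs" (len 11), cursors c1@3 c2@5 c3@11, authorship .1.2......3
After op 3 (delete): buffer="bsszshlb" (len 8), cursors c1@2 c2@3 c3@8, authorship .12.....
After op 4 (move_left): buffer="bsszshlb" (len 8), cursors c1@1 c2@2 c3@7, authorship .12.....

Answer: 1 2 7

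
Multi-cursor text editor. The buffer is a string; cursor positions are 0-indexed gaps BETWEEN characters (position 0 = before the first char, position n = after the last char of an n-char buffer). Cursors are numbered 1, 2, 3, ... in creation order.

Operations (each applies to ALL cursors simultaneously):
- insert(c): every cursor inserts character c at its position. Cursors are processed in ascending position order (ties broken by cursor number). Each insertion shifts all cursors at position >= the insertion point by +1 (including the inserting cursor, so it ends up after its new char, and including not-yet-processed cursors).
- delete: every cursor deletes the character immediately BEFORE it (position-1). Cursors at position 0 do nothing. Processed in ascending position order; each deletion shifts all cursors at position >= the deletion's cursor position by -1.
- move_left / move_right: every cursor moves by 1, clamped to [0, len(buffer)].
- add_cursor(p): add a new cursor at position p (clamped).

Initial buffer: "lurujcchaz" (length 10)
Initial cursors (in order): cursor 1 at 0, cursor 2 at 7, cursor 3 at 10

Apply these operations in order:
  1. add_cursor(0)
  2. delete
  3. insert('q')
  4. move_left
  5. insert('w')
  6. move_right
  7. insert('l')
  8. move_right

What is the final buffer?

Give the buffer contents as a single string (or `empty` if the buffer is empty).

Answer: qwwqlllurujcwqlhawql

Derivation:
After op 1 (add_cursor(0)): buffer="lurujcchaz" (len 10), cursors c1@0 c4@0 c2@7 c3@10, authorship ..........
After op 2 (delete): buffer="lurujcha" (len 8), cursors c1@0 c4@0 c2@6 c3@8, authorship ........
After op 3 (insert('q')): buffer="qqlurujcqhaq" (len 12), cursors c1@2 c4@2 c2@9 c3@12, authorship 14......2..3
After op 4 (move_left): buffer="qqlurujcqhaq" (len 12), cursors c1@1 c4@1 c2@8 c3@11, authorship 14......2..3
After op 5 (insert('w')): buffer="qwwqlurujcwqhawq" (len 16), cursors c1@3 c4@3 c2@11 c3@15, authorship 1144......22..33
After op 6 (move_right): buffer="qwwqlurujcwqhawq" (len 16), cursors c1@4 c4@4 c2@12 c3@16, authorship 1144......22..33
After op 7 (insert('l')): buffer="qwwqlllurujcwqlhawql" (len 20), cursors c1@6 c4@6 c2@15 c3@20, authorship 114414......222..333
After op 8 (move_right): buffer="qwwqlllurujcwqlhawql" (len 20), cursors c1@7 c4@7 c2@16 c3@20, authorship 114414......222..333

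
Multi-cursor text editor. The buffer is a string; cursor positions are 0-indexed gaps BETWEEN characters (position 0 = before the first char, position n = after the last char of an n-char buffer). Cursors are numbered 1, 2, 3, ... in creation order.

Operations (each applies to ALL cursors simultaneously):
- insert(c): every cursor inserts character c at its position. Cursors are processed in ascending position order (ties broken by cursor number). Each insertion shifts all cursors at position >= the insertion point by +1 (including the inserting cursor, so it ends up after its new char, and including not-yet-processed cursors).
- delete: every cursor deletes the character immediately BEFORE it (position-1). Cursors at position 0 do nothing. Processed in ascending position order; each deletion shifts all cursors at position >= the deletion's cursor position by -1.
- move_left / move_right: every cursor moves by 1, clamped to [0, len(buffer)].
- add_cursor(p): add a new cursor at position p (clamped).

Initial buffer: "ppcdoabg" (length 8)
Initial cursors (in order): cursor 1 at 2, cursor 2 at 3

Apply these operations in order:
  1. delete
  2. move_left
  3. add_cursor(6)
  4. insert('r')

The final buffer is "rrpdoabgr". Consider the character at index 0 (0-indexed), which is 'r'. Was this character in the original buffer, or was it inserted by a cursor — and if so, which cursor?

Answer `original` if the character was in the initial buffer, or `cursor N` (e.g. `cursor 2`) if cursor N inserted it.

After op 1 (delete): buffer="pdoabg" (len 6), cursors c1@1 c2@1, authorship ......
After op 2 (move_left): buffer="pdoabg" (len 6), cursors c1@0 c2@0, authorship ......
After op 3 (add_cursor(6)): buffer="pdoabg" (len 6), cursors c1@0 c2@0 c3@6, authorship ......
After op 4 (insert('r')): buffer="rrpdoabgr" (len 9), cursors c1@2 c2@2 c3@9, authorship 12......3
Authorship (.=original, N=cursor N): 1 2 . . . . . . 3
Index 0: author = 1

Answer: cursor 1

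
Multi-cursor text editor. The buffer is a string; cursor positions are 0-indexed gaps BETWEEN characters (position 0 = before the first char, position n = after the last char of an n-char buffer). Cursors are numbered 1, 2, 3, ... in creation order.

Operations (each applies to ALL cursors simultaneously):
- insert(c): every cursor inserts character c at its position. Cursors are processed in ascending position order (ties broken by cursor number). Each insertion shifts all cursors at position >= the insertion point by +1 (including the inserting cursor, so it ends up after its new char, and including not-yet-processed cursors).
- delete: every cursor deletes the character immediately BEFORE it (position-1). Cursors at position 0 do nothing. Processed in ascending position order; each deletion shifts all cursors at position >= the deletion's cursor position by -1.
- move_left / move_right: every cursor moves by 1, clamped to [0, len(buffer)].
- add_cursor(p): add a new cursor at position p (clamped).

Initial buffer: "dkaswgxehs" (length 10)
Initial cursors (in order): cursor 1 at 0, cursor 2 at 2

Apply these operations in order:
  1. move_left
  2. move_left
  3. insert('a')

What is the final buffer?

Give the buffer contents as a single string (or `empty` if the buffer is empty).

Answer: aadkaswgxehs

Derivation:
After op 1 (move_left): buffer="dkaswgxehs" (len 10), cursors c1@0 c2@1, authorship ..........
After op 2 (move_left): buffer="dkaswgxehs" (len 10), cursors c1@0 c2@0, authorship ..........
After op 3 (insert('a')): buffer="aadkaswgxehs" (len 12), cursors c1@2 c2@2, authorship 12..........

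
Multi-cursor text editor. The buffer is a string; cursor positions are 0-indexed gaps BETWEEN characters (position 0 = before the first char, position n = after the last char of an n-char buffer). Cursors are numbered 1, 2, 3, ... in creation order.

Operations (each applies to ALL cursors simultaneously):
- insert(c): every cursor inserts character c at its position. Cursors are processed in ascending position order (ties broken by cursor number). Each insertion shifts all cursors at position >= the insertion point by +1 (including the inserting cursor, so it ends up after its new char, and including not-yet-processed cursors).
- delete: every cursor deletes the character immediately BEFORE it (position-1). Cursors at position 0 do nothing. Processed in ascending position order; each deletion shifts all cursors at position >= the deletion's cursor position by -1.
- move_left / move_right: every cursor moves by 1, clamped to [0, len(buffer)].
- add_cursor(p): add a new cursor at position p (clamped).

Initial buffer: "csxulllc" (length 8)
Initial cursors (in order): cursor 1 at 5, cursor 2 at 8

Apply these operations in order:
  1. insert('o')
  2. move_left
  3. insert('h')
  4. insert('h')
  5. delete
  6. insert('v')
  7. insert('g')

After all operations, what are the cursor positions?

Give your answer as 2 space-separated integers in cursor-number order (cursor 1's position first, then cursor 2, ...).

Answer: 8 15

Derivation:
After op 1 (insert('o')): buffer="csxulollco" (len 10), cursors c1@6 c2@10, authorship .....1...2
After op 2 (move_left): buffer="csxulollco" (len 10), cursors c1@5 c2@9, authorship .....1...2
After op 3 (insert('h')): buffer="csxulhollcho" (len 12), cursors c1@6 c2@11, authorship .....11...22
After op 4 (insert('h')): buffer="csxulhhollchho" (len 14), cursors c1@7 c2@13, authorship .....111...222
After op 5 (delete): buffer="csxulhollcho" (len 12), cursors c1@6 c2@11, authorship .....11...22
After op 6 (insert('v')): buffer="csxulhvollchvo" (len 14), cursors c1@7 c2@13, authorship .....111...222
After op 7 (insert('g')): buffer="csxulhvgollchvgo" (len 16), cursors c1@8 c2@15, authorship .....1111...2222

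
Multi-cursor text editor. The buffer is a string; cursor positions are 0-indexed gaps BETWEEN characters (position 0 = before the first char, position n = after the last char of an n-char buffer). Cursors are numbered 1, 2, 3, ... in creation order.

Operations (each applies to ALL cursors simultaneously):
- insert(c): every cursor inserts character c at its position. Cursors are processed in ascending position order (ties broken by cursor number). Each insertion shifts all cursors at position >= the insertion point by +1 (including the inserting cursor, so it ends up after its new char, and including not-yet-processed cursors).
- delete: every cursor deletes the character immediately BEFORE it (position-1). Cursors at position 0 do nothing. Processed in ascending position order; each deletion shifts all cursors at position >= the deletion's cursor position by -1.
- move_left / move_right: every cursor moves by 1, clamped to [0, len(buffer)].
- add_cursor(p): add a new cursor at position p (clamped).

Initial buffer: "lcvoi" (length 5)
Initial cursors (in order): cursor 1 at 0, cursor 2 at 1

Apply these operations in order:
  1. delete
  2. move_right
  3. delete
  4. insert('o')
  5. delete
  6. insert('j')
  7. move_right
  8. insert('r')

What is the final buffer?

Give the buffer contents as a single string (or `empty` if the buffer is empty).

After op 1 (delete): buffer="cvoi" (len 4), cursors c1@0 c2@0, authorship ....
After op 2 (move_right): buffer="cvoi" (len 4), cursors c1@1 c2@1, authorship ....
After op 3 (delete): buffer="voi" (len 3), cursors c1@0 c2@0, authorship ...
After op 4 (insert('o')): buffer="oovoi" (len 5), cursors c1@2 c2@2, authorship 12...
After op 5 (delete): buffer="voi" (len 3), cursors c1@0 c2@0, authorship ...
After op 6 (insert('j')): buffer="jjvoi" (len 5), cursors c1@2 c2@2, authorship 12...
After op 7 (move_right): buffer="jjvoi" (len 5), cursors c1@3 c2@3, authorship 12...
After op 8 (insert('r')): buffer="jjvrroi" (len 7), cursors c1@5 c2@5, authorship 12.12..

Answer: jjvrroi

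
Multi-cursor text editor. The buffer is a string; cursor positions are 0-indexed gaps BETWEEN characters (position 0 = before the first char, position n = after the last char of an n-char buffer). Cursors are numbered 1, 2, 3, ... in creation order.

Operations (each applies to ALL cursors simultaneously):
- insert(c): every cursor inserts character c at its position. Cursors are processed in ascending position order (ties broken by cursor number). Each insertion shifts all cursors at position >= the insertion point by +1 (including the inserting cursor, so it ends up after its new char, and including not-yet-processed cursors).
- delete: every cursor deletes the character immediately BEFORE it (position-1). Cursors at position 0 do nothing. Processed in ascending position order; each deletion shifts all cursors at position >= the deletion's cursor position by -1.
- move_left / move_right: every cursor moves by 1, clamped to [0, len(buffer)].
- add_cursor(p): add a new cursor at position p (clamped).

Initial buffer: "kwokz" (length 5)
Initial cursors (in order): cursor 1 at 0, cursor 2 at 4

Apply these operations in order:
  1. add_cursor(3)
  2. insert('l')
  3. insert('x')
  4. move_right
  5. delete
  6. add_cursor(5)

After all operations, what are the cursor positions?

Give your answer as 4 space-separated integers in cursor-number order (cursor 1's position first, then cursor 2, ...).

Answer: 2 8 6 5

Derivation:
After op 1 (add_cursor(3)): buffer="kwokz" (len 5), cursors c1@0 c3@3 c2@4, authorship .....
After op 2 (insert('l')): buffer="lkwolklz" (len 8), cursors c1@1 c3@5 c2@7, authorship 1...3.2.
After op 3 (insert('x')): buffer="lxkwolxklxz" (len 11), cursors c1@2 c3@7 c2@10, authorship 11...33.22.
After op 4 (move_right): buffer="lxkwolxklxz" (len 11), cursors c1@3 c3@8 c2@11, authorship 11...33.22.
After op 5 (delete): buffer="lxwolxlx" (len 8), cursors c1@2 c3@6 c2@8, authorship 11..3322
After op 6 (add_cursor(5)): buffer="lxwolxlx" (len 8), cursors c1@2 c4@5 c3@6 c2@8, authorship 11..3322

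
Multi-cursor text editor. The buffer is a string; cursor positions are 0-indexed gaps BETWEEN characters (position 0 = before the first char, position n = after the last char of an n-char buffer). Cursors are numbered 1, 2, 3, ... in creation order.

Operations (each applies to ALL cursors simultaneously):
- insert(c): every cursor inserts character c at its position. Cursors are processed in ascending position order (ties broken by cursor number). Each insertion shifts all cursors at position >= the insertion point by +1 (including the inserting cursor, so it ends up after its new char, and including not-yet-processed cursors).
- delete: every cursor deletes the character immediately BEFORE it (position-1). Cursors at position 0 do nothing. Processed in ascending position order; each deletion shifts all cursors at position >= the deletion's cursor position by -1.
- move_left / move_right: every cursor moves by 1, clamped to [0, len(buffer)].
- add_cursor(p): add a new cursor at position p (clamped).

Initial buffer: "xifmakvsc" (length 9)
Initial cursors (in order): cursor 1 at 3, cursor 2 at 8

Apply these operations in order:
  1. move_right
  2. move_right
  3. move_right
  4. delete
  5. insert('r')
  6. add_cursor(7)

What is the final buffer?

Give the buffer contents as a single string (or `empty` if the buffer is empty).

Answer: xifmarvsr

Derivation:
After op 1 (move_right): buffer="xifmakvsc" (len 9), cursors c1@4 c2@9, authorship .........
After op 2 (move_right): buffer="xifmakvsc" (len 9), cursors c1@5 c2@9, authorship .........
After op 3 (move_right): buffer="xifmakvsc" (len 9), cursors c1@6 c2@9, authorship .........
After op 4 (delete): buffer="xifmavs" (len 7), cursors c1@5 c2@7, authorship .......
After op 5 (insert('r')): buffer="xifmarvsr" (len 9), cursors c1@6 c2@9, authorship .....1..2
After op 6 (add_cursor(7)): buffer="xifmarvsr" (len 9), cursors c1@6 c3@7 c2@9, authorship .....1..2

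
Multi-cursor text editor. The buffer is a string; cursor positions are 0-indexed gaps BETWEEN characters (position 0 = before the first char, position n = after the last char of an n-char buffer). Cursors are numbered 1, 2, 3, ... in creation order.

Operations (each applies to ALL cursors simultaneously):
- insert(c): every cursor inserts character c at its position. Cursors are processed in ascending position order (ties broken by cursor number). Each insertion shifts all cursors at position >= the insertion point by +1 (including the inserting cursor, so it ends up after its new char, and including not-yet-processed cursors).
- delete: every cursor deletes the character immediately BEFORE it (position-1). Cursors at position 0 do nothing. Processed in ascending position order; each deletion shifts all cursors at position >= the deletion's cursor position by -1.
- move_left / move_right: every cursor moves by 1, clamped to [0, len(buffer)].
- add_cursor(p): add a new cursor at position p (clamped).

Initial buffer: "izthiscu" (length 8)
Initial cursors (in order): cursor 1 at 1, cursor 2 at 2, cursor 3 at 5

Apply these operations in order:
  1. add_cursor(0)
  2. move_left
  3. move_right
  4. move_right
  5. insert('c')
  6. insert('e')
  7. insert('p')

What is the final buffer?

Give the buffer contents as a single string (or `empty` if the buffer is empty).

Answer: izcceepptcephiscepcu

Derivation:
After op 1 (add_cursor(0)): buffer="izthiscu" (len 8), cursors c4@0 c1@1 c2@2 c3@5, authorship ........
After op 2 (move_left): buffer="izthiscu" (len 8), cursors c1@0 c4@0 c2@1 c3@4, authorship ........
After op 3 (move_right): buffer="izthiscu" (len 8), cursors c1@1 c4@1 c2@2 c3@5, authorship ........
After op 4 (move_right): buffer="izthiscu" (len 8), cursors c1@2 c4@2 c2@3 c3@6, authorship ........
After op 5 (insert('c')): buffer="izcctchisccu" (len 12), cursors c1@4 c4@4 c2@6 c3@10, authorship ..14.2...3..
After op 6 (insert('e')): buffer="izcceetcehiscecu" (len 16), cursors c1@6 c4@6 c2@9 c3@14, authorship ..1414.22...33..
After op 7 (insert('p')): buffer="izcceepptcephiscepcu" (len 20), cursors c1@8 c4@8 c2@12 c3@18, authorship ..141414.222...333..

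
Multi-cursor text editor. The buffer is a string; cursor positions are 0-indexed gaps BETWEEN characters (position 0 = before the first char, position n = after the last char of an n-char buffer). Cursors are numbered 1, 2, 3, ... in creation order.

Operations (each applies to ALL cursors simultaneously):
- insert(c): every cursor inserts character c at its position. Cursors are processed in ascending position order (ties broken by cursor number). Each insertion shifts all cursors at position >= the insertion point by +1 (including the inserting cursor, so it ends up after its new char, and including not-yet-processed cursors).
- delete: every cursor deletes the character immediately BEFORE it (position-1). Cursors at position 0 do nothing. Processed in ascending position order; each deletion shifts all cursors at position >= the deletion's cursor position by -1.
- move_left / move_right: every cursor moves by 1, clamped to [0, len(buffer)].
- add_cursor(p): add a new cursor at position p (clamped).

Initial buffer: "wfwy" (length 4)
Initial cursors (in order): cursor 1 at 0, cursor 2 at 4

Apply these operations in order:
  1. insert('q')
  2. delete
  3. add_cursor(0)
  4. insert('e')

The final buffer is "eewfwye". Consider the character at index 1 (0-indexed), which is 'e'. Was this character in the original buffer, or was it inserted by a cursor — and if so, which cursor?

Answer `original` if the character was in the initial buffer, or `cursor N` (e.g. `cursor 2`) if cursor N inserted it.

After op 1 (insert('q')): buffer="qwfwyq" (len 6), cursors c1@1 c2@6, authorship 1....2
After op 2 (delete): buffer="wfwy" (len 4), cursors c1@0 c2@4, authorship ....
After op 3 (add_cursor(0)): buffer="wfwy" (len 4), cursors c1@0 c3@0 c2@4, authorship ....
After op 4 (insert('e')): buffer="eewfwye" (len 7), cursors c1@2 c3@2 c2@7, authorship 13....2
Authorship (.=original, N=cursor N): 1 3 . . . . 2
Index 1: author = 3

Answer: cursor 3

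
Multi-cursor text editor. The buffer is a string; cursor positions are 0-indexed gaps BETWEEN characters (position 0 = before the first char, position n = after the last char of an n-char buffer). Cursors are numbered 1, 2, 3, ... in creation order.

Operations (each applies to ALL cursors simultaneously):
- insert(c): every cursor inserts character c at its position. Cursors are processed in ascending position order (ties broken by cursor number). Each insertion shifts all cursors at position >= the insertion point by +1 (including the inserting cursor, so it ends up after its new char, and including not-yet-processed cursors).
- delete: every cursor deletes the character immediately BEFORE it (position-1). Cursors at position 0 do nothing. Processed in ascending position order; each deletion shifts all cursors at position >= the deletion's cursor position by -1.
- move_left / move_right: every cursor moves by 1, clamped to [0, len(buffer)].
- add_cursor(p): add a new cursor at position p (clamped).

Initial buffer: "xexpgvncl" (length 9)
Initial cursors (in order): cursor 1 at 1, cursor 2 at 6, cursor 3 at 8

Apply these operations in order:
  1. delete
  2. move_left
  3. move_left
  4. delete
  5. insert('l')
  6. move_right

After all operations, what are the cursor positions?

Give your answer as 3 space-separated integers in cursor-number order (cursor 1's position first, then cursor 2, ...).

Answer: 2 5 5

Derivation:
After op 1 (delete): buffer="expgnl" (len 6), cursors c1@0 c2@4 c3@5, authorship ......
After op 2 (move_left): buffer="expgnl" (len 6), cursors c1@0 c2@3 c3@4, authorship ......
After op 3 (move_left): buffer="expgnl" (len 6), cursors c1@0 c2@2 c3@3, authorship ......
After op 4 (delete): buffer="egnl" (len 4), cursors c1@0 c2@1 c3@1, authorship ....
After op 5 (insert('l')): buffer="lellgnl" (len 7), cursors c1@1 c2@4 c3@4, authorship 1.23...
After op 6 (move_right): buffer="lellgnl" (len 7), cursors c1@2 c2@5 c3@5, authorship 1.23...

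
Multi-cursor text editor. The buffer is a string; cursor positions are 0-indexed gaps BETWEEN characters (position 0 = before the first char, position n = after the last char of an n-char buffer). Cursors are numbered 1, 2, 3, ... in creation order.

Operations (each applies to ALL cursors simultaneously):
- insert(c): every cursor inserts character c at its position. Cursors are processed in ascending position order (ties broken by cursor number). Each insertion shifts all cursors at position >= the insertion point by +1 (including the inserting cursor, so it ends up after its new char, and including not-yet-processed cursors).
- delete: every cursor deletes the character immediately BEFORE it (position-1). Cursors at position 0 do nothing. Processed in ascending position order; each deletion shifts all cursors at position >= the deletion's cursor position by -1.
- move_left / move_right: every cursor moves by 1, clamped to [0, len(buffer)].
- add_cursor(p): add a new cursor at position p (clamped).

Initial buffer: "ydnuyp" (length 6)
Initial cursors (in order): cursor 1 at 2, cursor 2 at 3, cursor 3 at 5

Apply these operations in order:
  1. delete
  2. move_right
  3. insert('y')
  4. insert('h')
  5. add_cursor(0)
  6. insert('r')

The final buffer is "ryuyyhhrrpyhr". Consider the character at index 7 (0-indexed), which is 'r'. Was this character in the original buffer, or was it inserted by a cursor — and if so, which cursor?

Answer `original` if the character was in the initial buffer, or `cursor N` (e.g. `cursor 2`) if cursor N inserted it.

After op 1 (delete): buffer="yup" (len 3), cursors c1@1 c2@1 c3@2, authorship ...
After op 2 (move_right): buffer="yup" (len 3), cursors c1@2 c2@2 c3@3, authorship ...
After op 3 (insert('y')): buffer="yuyypy" (len 6), cursors c1@4 c2@4 c3@6, authorship ..12.3
After op 4 (insert('h')): buffer="yuyyhhpyh" (len 9), cursors c1@6 c2@6 c3@9, authorship ..1212.33
After op 5 (add_cursor(0)): buffer="yuyyhhpyh" (len 9), cursors c4@0 c1@6 c2@6 c3@9, authorship ..1212.33
After op 6 (insert('r')): buffer="ryuyyhhrrpyhr" (len 13), cursors c4@1 c1@9 c2@9 c3@13, authorship 4..121212.333
Authorship (.=original, N=cursor N): 4 . . 1 2 1 2 1 2 . 3 3 3
Index 7: author = 1

Answer: cursor 1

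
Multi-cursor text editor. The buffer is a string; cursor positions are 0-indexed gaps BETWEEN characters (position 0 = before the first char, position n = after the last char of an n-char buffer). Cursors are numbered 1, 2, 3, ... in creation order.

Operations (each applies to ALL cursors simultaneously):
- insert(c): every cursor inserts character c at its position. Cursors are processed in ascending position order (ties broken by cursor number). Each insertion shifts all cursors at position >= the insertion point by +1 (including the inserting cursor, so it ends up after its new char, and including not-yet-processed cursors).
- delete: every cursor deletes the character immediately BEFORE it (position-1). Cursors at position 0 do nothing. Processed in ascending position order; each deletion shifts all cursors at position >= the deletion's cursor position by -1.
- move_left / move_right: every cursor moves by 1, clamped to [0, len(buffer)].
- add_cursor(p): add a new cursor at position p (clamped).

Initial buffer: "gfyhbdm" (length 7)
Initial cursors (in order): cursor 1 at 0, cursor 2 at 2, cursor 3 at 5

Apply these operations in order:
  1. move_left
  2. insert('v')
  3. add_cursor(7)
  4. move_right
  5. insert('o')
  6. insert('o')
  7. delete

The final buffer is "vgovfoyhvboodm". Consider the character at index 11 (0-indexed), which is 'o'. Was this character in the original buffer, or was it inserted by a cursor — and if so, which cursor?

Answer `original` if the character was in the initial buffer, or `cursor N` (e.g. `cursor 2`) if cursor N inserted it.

Answer: cursor 4

Derivation:
After op 1 (move_left): buffer="gfyhbdm" (len 7), cursors c1@0 c2@1 c3@4, authorship .......
After op 2 (insert('v')): buffer="vgvfyhvbdm" (len 10), cursors c1@1 c2@3 c3@7, authorship 1.2...3...
After op 3 (add_cursor(7)): buffer="vgvfyhvbdm" (len 10), cursors c1@1 c2@3 c3@7 c4@7, authorship 1.2...3...
After op 4 (move_right): buffer="vgvfyhvbdm" (len 10), cursors c1@2 c2@4 c3@8 c4@8, authorship 1.2...3...
After op 5 (insert('o')): buffer="vgovfoyhvboodm" (len 14), cursors c1@3 c2@6 c3@12 c4@12, authorship 1.12.2..3.34..
After op 6 (insert('o')): buffer="vgoovfooyhvboooodm" (len 18), cursors c1@4 c2@8 c3@16 c4@16, authorship 1.112.22..3.3434..
After op 7 (delete): buffer="vgovfoyhvboodm" (len 14), cursors c1@3 c2@6 c3@12 c4@12, authorship 1.12.2..3.34..
Authorship (.=original, N=cursor N): 1 . 1 2 . 2 . . 3 . 3 4 . .
Index 11: author = 4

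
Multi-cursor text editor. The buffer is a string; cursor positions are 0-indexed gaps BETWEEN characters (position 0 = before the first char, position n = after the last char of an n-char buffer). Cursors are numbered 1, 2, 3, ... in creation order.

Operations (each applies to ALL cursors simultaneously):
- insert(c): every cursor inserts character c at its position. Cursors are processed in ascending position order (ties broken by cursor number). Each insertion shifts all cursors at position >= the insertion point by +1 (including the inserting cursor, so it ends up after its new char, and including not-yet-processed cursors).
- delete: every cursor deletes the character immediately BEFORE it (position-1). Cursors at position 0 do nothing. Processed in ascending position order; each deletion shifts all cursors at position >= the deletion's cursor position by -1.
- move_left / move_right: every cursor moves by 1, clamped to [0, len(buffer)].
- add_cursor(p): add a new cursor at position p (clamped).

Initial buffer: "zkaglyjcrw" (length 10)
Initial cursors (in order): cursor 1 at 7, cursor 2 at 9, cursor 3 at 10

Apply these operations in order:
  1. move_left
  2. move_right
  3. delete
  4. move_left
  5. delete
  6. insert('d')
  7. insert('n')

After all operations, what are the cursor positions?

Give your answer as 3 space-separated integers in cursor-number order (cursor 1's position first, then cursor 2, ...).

Answer: 9 9 9

Derivation:
After op 1 (move_left): buffer="zkaglyjcrw" (len 10), cursors c1@6 c2@8 c3@9, authorship ..........
After op 2 (move_right): buffer="zkaglyjcrw" (len 10), cursors c1@7 c2@9 c3@10, authorship ..........
After op 3 (delete): buffer="zkaglyc" (len 7), cursors c1@6 c2@7 c3@7, authorship .......
After op 4 (move_left): buffer="zkaglyc" (len 7), cursors c1@5 c2@6 c3@6, authorship .......
After op 5 (delete): buffer="zkac" (len 4), cursors c1@3 c2@3 c3@3, authorship ....
After op 6 (insert('d')): buffer="zkadddc" (len 7), cursors c1@6 c2@6 c3@6, authorship ...123.
After op 7 (insert('n')): buffer="zkadddnnnc" (len 10), cursors c1@9 c2@9 c3@9, authorship ...123123.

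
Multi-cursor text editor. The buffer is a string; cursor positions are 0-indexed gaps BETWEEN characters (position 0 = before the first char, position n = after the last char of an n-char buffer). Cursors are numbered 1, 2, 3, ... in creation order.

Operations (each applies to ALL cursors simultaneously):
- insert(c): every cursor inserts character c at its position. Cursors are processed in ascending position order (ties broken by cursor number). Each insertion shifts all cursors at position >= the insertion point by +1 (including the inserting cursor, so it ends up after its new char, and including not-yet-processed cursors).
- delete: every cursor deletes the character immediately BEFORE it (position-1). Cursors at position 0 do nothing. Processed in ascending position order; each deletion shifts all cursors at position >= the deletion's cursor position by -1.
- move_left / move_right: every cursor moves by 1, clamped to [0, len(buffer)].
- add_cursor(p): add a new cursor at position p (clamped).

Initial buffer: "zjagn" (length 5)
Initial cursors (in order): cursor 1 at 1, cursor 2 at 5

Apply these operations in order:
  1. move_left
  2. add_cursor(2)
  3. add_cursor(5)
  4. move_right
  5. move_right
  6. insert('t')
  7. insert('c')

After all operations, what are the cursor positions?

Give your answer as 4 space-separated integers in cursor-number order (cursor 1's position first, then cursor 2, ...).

After op 1 (move_left): buffer="zjagn" (len 5), cursors c1@0 c2@4, authorship .....
After op 2 (add_cursor(2)): buffer="zjagn" (len 5), cursors c1@0 c3@2 c2@4, authorship .....
After op 3 (add_cursor(5)): buffer="zjagn" (len 5), cursors c1@0 c3@2 c2@4 c4@5, authorship .....
After op 4 (move_right): buffer="zjagn" (len 5), cursors c1@1 c3@3 c2@5 c4@5, authorship .....
After op 5 (move_right): buffer="zjagn" (len 5), cursors c1@2 c3@4 c2@5 c4@5, authorship .....
After op 6 (insert('t')): buffer="zjtagtntt" (len 9), cursors c1@3 c3@6 c2@9 c4@9, authorship ..1..3.24
After op 7 (insert('c')): buffer="zjtcagtcnttcc" (len 13), cursors c1@4 c3@8 c2@13 c4@13, authorship ..11..33.2424

Answer: 4 13 8 13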